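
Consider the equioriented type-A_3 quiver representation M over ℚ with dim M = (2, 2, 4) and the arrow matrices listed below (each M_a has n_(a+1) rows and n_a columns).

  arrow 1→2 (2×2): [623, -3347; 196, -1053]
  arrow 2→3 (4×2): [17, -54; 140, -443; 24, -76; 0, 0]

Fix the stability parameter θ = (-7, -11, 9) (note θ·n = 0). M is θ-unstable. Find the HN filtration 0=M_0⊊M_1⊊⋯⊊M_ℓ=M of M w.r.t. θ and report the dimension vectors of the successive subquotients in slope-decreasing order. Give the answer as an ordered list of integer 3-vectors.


Via rank(M_{q-1}∘⋯∘M_p): M ≅ I[1,3]^2, I[3,3]^2.
μ_θ-semistable layers: μ^(1)=9; μ^(2)=-9

((0, 0, 4); (2, 2, 0))


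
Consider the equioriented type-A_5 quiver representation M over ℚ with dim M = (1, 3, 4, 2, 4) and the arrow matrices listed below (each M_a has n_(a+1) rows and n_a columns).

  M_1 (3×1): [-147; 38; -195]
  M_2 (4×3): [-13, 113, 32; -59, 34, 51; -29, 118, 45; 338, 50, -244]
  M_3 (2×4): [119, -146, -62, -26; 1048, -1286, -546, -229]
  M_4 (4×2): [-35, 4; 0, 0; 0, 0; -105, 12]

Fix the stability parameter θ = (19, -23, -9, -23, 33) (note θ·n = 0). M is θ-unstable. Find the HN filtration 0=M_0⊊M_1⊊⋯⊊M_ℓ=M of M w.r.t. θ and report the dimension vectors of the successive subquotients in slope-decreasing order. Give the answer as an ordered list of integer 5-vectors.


Interval decomposition of M: I[1,5], I[2,2], I[2,3], I[3,3], I[3,4], I[5,5]^3.
HN type (ℓ=4): μ^(1)=33; μ^(2)=-9; μ^(3)=-16; μ^(4)=-23

((0, 0, 0, 0, 4); (1, 1, 3, 1, 0); (0, 0, 1, 1, 0); (0, 2, 0, 0, 0))


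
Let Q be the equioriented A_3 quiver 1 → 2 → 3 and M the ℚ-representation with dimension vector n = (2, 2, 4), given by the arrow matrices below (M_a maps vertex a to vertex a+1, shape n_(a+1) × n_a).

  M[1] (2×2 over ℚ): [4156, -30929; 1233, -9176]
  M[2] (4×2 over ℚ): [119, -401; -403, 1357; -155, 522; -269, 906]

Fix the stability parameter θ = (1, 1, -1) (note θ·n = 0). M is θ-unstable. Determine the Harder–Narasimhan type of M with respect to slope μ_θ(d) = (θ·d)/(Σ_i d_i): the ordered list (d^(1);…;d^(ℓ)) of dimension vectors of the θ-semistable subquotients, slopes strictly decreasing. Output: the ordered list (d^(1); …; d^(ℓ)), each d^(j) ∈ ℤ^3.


Via rank(M_{q-1}∘⋯∘M_p): M ≅ I[1,3]^2, I[3,3]^2.
μ_θ-semistable layers: μ^(1)=1/3; μ^(2)=-1

((2, 2, 2); (0, 0, 2))


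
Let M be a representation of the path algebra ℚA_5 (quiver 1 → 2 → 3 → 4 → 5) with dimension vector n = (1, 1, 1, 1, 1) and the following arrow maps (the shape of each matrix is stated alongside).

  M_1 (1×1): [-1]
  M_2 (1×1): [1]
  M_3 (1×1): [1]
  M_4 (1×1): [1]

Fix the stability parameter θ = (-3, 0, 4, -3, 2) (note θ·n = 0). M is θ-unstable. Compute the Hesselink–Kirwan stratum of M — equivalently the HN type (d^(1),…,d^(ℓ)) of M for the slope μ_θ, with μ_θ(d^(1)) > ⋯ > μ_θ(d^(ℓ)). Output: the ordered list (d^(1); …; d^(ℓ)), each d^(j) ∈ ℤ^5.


Barcode: M ≅ I[1,5]. HN layers by μ_θ (4 steps, strictly decreasing):
  μ^(1)=2; μ^(2)=1/2; μ^(3)=0; μ^(4)=-3

((0, 0, 0, 0, 1); (0, 0, 1, 1, 0); (0, 1, 0, 0, 0); (1, 0, 0, 0, 0))


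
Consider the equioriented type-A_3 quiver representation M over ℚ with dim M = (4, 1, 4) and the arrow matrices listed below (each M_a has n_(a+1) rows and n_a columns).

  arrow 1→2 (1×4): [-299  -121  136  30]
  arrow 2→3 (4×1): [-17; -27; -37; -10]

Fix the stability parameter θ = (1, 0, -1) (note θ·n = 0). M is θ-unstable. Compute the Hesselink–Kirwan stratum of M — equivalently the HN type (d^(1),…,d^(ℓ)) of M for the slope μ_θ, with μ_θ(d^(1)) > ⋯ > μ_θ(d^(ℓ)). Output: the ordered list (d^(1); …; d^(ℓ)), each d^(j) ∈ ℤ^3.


Via rank(M_{q-1}∘⋯∘M_p): M ≅ I[1,1]^3, I[1,3], I[3,3]^3.
μ_θ-semistable layers: μ^(1)=1; μ^(2)=0; μ^(3)=-1

((3, 0, 0); (1, 1, 1); (0, 0, 3))


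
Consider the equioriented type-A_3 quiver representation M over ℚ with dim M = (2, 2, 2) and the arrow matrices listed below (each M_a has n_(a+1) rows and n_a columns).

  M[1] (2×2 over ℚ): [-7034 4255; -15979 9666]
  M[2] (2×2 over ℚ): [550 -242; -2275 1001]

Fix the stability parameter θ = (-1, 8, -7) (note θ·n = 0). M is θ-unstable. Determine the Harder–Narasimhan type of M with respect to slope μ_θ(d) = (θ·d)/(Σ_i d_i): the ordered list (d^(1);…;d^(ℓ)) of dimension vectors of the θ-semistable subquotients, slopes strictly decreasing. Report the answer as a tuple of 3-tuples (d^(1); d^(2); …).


Interval decomposition of M: I[1,2], I[1,3], I[3,3].
HN type (ℓ=4): μ^(1)=8; μ^(2)=1/2; μ^(3)=-1; μ^(4)=-7

((0, 1, 0); (0, 1, 1); (2, 0, 0); (0, 0, 1))


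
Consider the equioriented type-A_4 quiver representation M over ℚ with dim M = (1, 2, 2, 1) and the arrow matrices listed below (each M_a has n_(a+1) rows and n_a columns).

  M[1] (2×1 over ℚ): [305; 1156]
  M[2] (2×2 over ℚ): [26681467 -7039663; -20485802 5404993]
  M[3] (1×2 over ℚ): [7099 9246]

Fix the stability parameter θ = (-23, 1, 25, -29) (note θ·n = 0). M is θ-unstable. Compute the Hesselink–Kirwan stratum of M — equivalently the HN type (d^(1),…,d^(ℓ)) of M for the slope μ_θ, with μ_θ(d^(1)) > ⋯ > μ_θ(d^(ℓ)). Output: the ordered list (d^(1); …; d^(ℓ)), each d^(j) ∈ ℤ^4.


Barcode: M ≅ I[1,4], I[2,3]. HN layers by μ_θ (4 steps, strictly decreasing):
  μ^(1)=25; μ^(2)=1; μ^(3)=-1; μ^(4)=-23

((0, 0, 1, 0); (0, 1, 0, 0); (0, 1, 1, 1); (1, 0, 0, 0))


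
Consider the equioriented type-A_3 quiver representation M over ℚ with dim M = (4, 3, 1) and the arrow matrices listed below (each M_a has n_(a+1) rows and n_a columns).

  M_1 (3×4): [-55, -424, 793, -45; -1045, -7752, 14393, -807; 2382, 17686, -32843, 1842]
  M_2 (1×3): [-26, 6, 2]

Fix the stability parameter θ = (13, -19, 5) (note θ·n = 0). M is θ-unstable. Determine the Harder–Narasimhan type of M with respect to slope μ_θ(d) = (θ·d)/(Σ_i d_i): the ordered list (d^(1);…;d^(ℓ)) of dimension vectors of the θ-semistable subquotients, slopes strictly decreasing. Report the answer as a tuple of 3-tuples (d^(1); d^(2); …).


Via rank(M_{q-1}∘⋯∘M_p): M ≅ I[1,1], I[1,2]^2, I[1,3].
μ_θ-semistable layers: μ^(1)=13; μ^(2)=5; μ^(3)=-3

((1, 0, 0); (0, 0, 1); (3, 3, 0))


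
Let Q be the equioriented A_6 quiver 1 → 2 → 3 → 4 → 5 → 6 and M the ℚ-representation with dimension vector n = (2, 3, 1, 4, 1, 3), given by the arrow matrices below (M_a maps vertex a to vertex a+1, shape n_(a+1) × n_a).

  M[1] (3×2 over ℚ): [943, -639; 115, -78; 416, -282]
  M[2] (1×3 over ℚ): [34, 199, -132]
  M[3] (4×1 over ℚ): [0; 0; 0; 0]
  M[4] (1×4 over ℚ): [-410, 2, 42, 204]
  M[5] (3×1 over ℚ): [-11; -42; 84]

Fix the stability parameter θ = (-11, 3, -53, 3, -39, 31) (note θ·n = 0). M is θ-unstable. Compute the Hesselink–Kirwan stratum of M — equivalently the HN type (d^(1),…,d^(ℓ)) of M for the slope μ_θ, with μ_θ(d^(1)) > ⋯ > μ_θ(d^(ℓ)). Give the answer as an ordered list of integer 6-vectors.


Via rank(M_{q-1}∘⋯∘M_p): M ≅ I[1,2], I[1,3], I[2,2], I[4,4]^3, I[4,6], I[6,6]^2.
μ_θ-semistable layers: μ^(1)=31; μ^(2)=3; μ^(3)=-11; μ^(4)=-18; μ^(5)=-61/3

((0, 0, 0, 0, 0, 3); (0, 2, 0, 3, 0, 0); (1, 0, 0, 0, 0, 0); (0, 0, 0, 1, 1, 0); (1, 1, 1, 0, 0, 0))


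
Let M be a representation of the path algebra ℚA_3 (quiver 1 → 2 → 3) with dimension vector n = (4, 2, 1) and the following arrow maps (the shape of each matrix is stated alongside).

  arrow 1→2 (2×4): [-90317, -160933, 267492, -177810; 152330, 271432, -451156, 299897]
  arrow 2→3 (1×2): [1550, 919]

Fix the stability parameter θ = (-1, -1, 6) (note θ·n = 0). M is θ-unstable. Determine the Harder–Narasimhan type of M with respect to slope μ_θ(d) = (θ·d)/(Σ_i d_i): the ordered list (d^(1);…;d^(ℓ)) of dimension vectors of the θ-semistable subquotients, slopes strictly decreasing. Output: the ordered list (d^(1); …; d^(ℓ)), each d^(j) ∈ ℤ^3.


Interval decomposition of M: I[1,1]^2, I[1,2], I[1,3].
HN type (ℓ=2): μ^(1)=6; μ^(2)=-1

((0, 0, 1); (4, 2, 0))


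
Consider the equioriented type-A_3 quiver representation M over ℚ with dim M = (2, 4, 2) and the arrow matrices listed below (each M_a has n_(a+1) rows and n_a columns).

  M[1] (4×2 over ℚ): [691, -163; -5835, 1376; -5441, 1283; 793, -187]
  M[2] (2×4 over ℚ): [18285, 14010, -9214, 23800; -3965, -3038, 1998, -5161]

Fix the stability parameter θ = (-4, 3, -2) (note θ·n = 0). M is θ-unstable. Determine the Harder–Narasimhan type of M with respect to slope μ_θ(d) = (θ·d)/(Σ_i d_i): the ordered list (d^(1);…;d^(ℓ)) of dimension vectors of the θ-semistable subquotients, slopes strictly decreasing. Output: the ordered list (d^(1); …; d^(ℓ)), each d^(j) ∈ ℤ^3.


Barcode: M ≅ I[1,2], I[1,3], I[2,2], I[2,3]. HN layers by μ_θ (3 steps, strictly decreasing):
  μ^(1)=3; μ^(2)=1/2; μ^(3)=-4

((0, 2, 0); (0, 2, 2); (2, 0, 0))


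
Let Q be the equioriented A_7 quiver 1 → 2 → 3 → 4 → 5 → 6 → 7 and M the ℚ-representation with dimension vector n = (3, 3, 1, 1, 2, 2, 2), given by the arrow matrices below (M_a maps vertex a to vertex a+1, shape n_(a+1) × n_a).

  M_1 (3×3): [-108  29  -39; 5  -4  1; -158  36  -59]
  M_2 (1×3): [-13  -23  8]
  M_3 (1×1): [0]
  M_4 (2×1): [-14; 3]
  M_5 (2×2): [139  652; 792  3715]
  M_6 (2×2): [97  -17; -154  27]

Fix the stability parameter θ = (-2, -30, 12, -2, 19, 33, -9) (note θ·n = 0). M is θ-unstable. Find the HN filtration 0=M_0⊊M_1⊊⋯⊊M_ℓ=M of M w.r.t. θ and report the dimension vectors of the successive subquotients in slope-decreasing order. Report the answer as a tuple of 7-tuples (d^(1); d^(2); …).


Via rank(M_{q-1}∘⋯∘M_p): M ≅ I[1,2]^2, I[1,3], I[4,7], I[5,7].
μ_θ-semistable layers: μ^(1)=43/3; μ^(2)=12; μ^(3)=-2; μ^(4)=-16

((0, 0, 0, 0, 2, 2, 2); (0, 0, 1, 0, 0, 0, 0); (0, 0, 0, 1, 0, 0, 0); (3, 3, 0, 0, 0, 0, 0))


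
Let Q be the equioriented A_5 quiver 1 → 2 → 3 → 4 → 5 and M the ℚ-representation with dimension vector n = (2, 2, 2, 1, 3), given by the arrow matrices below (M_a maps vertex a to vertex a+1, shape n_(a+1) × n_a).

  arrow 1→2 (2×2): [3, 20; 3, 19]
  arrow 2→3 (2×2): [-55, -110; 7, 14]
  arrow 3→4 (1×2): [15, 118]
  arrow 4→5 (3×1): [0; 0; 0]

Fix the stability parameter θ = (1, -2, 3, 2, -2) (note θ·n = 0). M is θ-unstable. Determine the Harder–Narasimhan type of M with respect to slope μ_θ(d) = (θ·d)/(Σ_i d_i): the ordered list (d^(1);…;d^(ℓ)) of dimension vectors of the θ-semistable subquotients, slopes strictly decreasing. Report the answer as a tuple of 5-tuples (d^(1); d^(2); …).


Via rank(M_{q-1}∘⋯∘M_p): M ≅ I[1,2], I[1,4], I[3,3], I[5,5]^3.
μ_θ-semistable layers: μ^(1)=3; μ^(2)=5/2; μ^(3)=-1/2; μ^(4)=-2

((0, 0, 1, 0, 0); (0, 0, 1, 1, 0); (2, 2, 0, 0, 0); (0, 0, 0, 0, 3))


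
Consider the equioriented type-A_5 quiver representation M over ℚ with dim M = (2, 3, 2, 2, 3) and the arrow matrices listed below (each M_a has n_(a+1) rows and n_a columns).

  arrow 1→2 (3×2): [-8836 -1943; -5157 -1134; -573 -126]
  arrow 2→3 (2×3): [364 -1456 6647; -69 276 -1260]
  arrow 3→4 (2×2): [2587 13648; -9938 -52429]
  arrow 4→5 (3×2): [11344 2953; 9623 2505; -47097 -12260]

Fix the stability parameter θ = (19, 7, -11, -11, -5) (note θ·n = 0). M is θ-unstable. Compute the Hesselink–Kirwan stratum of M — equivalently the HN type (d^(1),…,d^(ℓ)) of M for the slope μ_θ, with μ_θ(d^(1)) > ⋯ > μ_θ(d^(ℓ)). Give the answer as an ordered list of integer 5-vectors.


Barcode: M ≅ I[1,5]^2, I[2,2], I[5,5]. HN layers by μ_θ (3 steps, strictly decreasing):
  μ^(1)=7; μ^(2)=-1/5; μ^(3)=-5

((0, 1, 0, 0, 0); (2, 2, 2, 2, 2); (0, 0, 0, 0, 1))


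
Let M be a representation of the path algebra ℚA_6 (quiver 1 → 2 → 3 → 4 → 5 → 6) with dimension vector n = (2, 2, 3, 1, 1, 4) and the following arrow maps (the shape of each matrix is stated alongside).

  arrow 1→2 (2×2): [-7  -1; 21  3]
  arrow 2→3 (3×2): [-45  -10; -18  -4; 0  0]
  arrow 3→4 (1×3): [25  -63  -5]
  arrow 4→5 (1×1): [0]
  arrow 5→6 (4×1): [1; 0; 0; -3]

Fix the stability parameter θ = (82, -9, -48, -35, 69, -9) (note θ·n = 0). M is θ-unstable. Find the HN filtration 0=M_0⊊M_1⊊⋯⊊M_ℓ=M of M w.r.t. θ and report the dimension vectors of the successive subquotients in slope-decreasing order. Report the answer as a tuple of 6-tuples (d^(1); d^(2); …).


Interval decomposition of M: I[1,1], I[1,4], I[2,2], I[3,3]^2, I[5,6], I[6,6]^3.
HN type (ℓ=5): μ^(1)=82; μ^(2)=30; μ^(3)=-5/2; μ^(4)=-9; μ^(5)=-48

((1, 0, 0, 0, 0, 0); (0, 0, 0, 0, 1, 1); (1, 1, 1, 1, 0, 0); (0, 1, 0, 0, 0, 3); (0, 0, 2, 0, 0, 0))


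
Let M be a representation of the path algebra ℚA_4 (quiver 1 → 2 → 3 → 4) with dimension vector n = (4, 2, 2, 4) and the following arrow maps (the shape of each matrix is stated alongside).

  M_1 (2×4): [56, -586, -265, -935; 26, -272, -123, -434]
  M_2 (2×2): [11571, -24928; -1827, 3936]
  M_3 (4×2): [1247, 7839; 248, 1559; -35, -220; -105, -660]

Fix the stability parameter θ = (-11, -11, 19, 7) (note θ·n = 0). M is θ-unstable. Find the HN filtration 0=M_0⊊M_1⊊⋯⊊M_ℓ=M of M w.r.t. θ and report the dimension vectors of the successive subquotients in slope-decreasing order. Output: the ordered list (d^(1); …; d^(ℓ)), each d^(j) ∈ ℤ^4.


Via rank(M_{q-1}∘⋯∘M_p): M ≅ I[1,1]^2, I[1,2], I[1,4], I[3,4], I[4,4]^2.
μ_θ-semistable layers: μ^(1)=13; μ^(2)=7; μ^(3)=-11

((0, 0, 2, 2); (0, 0, 0, 2); (4, 2, 0, 0))


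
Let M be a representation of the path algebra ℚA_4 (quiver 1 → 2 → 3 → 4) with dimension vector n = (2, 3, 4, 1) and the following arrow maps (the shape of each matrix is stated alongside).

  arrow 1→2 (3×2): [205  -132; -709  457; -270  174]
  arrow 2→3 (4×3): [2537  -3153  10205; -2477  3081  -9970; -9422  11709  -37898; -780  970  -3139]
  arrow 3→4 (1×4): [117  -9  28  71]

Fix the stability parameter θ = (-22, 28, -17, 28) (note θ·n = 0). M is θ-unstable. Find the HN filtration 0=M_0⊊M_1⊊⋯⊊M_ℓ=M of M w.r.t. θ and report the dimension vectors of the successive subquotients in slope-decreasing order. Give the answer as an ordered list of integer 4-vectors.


Interval decomposition of M: I[1,3], I[1,4], I[2,3], I[3,3].
HN type (ℓ=4): μ^(1)=28; μ^(2)=11/2; μ^(3)=-17; μ^(4)=-22

((0, 0, 0, 1); (0, 3, 3, 0); (0, 0, 1, 0); (2, 0, 0, 0))


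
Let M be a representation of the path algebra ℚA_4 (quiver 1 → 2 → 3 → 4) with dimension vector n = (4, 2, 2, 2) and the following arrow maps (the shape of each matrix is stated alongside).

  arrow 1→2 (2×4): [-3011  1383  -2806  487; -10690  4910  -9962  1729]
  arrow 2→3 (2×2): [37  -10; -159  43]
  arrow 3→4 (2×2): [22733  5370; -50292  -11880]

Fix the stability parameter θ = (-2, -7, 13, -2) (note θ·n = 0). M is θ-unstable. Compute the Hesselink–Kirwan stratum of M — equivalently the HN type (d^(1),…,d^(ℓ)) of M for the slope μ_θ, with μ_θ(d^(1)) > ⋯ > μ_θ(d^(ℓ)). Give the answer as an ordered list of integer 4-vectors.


Barcode: M ≅ I[1,1]^2, I[1,3], I[1,4], I[4,4]. HN layers by μ_θ (4 steps, strictly decreasing):
  μ^(1)=13; μ^(2)=11/2; μ^(3)=-2; μ^(4)=-9/2

((0, 0, 1, 0); (0, 0, 1, 1); (2, 0, 0, 1); (2, 2, 0, 0))


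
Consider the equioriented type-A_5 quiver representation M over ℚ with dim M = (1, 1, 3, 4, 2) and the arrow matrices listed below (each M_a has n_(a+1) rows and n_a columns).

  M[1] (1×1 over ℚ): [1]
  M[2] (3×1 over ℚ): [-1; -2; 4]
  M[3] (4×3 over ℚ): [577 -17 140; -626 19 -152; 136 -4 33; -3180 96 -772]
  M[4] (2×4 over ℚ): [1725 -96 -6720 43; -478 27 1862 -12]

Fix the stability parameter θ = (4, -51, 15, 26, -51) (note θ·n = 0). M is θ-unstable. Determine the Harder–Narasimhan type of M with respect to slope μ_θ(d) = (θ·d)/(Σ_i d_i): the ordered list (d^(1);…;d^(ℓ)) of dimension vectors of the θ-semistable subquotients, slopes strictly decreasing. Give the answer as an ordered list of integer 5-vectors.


Interval decomposition of M: I[1,5], I[3,4], I[3,5], I[4,4].
HN type (ℓ=4): μ^(1)=26; μ^(2)=15; μ^(3)=-10/3; μ^(4)=-47/2

((0, 0, 0, 2, 0); (0, 0, 1, 0, 0); (0, 0, 2, 2, 2); (1, 1, 0, 0, 0))


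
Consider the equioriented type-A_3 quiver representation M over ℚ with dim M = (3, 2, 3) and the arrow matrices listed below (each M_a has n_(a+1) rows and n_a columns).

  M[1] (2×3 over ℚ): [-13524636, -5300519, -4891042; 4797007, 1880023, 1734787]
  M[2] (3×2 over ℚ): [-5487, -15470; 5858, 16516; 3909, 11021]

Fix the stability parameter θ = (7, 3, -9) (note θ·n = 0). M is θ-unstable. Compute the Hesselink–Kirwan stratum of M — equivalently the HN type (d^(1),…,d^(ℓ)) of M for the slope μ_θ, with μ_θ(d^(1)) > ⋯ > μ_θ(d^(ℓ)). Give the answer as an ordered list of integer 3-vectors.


Via rank(M_{q-1}∘⋯∘M_p): M ≅ I[1,1], I[1,3]^2, I[3,3].
μ_θ-semistable layers: μ^(1)=7; μ^(2)=1/3; μ^(3)=-9

((1, 0, 0); (2, 2, 2); (0, 0, 1))


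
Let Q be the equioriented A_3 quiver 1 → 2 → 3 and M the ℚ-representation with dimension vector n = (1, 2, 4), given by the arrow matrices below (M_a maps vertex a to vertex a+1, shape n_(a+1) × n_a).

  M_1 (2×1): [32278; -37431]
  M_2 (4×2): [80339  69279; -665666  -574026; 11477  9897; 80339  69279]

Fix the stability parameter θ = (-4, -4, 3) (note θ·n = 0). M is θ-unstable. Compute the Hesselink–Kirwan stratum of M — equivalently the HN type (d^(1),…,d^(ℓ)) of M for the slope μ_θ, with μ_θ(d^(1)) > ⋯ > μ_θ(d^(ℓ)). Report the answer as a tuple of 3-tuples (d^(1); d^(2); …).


Interval decomposition of M: I[1,3], I[2,2], I[3,3]^3.
HN type (ℓ=2): μ^(1)=3; μ^(2)=-4

((0, 0, 4); (1, 2, 0))


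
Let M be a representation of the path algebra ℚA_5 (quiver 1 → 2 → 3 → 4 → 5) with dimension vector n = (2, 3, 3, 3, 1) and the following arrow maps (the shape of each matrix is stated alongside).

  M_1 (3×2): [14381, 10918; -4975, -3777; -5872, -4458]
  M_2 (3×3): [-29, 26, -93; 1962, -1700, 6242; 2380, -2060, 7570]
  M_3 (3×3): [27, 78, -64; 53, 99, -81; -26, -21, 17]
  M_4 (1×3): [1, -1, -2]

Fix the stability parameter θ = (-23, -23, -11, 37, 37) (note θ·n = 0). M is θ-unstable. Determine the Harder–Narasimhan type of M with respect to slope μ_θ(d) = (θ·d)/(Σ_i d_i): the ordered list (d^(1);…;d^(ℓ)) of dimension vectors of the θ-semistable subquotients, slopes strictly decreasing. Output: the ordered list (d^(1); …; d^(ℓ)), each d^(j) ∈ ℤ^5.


Via rank(M_{q-1}∘⋯∘M_p): M ≅ I[1,2], I[1,4], I[2,5], I[3,3], I[4,4].
μ_θ-semistable layers: μ^(1)=37; μ^(2)=-11; μ^(3)=-23

((0, 0, 0, 3, 1); (0, 0, 3, 0, 0); (2, 3, 0, 0, 0))


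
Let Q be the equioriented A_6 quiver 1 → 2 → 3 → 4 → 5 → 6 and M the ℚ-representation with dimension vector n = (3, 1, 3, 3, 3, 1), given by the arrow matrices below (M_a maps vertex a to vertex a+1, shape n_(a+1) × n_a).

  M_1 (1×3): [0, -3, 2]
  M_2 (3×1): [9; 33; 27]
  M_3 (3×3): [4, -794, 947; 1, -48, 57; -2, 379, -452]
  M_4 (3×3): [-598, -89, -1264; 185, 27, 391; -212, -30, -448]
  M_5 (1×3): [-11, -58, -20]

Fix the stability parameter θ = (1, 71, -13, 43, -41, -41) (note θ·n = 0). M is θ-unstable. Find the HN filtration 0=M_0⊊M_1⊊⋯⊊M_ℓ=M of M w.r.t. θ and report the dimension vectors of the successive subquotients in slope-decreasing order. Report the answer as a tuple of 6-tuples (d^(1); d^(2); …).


Via rank(M_{q-1}∘⋯∘M_p): M ≅ I[1,1]^2, I[1,6], I[3,4], I[3,5], I[5,5].
μ_θ-semistable layers: μ^(1)=43; μ^(2)=19/5; μ^(3)=1; μ^(4)=-13; μ^(5)=-41

((0, 0, 0, 1, 0, 0); (0, 1, 1, 1, 1, 1); (3, 0, 0, 1, 1, 0); (0, 0, 2, 0, 0, 0); (0, 0, 0, 0, 1, 0))


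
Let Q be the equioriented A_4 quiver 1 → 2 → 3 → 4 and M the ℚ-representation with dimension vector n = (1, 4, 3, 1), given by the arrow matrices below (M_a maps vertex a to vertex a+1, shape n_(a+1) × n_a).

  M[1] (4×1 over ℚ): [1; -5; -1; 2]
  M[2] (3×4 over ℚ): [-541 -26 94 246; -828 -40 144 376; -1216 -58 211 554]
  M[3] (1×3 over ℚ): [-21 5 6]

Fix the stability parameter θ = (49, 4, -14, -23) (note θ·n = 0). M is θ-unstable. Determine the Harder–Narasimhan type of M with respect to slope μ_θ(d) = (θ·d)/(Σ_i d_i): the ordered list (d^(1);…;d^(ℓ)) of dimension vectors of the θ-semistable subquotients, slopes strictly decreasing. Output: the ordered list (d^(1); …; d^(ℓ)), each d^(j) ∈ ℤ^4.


Interval decomposition of M: I[1,4], I[2,2]^2, I[2,3], I[3,3].
HN type (ℓ=3): μ^(1)=4; μ^(2)=-5; μ^(3)=-14

((1, 3, 1, 1); (0, 1, 1, 0); (0, 0, 1, 0))


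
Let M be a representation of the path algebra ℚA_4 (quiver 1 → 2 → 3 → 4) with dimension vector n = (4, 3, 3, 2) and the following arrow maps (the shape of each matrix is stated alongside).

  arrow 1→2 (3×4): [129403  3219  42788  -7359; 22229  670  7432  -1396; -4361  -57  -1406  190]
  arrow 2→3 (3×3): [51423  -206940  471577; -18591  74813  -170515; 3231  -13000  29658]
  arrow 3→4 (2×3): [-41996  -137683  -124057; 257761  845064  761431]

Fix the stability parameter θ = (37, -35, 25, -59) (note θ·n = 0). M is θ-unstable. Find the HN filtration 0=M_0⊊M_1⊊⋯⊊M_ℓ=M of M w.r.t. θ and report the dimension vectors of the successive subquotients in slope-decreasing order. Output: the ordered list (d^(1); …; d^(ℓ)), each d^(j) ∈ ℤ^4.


Barcode: M ≅ I[1,1], I[1,3], I[1,4]^2. HN layers by μ_θ (4 steps, strictly decreasing):
  μ^(1)=37; μ^(2)=25; μ^(3)=1; μ^(4)=-8

((1, 0, 0, 0); (0, 0, 1, 0); (1, 1, 0, 0); (2, 2, 2, 2))


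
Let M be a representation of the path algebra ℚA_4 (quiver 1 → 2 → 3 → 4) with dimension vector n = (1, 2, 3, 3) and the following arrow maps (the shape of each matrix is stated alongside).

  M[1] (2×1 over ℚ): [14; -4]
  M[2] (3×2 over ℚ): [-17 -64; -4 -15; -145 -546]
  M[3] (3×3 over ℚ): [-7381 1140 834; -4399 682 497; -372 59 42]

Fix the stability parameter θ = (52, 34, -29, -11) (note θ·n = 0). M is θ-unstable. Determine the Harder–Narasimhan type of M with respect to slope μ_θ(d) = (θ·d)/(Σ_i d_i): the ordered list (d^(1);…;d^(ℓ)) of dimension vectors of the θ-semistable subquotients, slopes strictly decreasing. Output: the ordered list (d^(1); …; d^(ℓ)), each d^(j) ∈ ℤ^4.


Barcode: M ≅ I[1,4], I[2,4], I[3,4]. HN layers by μ_θ (4 steps, strictly decreasing):
  μ^(1)=23/2; μ^(2)=-2; μ^(3)=-11; μ^(4)=-29

((1, 1, 1, 1); (0, 1, 1, 1); (0, 0, 0, 1); (0, 0, 1, 0))


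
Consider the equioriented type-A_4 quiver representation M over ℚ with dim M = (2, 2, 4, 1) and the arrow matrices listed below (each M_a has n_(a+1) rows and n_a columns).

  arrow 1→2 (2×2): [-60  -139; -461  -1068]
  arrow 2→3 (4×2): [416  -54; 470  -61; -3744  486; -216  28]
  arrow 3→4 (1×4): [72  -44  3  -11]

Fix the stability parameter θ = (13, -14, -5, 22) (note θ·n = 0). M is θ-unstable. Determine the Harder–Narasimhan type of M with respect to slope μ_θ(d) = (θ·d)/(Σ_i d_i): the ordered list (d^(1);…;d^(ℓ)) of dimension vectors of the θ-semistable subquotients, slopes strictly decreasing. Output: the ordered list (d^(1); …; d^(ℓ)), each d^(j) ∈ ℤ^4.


Barcode: M ≅ I[1,3], I[1,4], I[3,3]^2. HN layers by μ_θ (3 steps, strictly decreasing):
  μ^(1)=22; μ^(2)=-2; μ^(3)=-5

((0, 0, 0, 1); (2, 2, 2, 0); (0, 0, 2, 0))


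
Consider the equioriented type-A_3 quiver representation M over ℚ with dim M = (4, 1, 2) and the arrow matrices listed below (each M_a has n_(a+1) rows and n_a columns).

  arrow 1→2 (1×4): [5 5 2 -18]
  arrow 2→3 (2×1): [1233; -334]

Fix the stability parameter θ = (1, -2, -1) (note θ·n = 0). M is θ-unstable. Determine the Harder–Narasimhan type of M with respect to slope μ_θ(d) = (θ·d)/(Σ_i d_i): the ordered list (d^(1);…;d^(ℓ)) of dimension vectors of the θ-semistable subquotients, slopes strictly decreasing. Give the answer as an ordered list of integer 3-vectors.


Interval decomposition of M: I[1,1]^3, I[1,3], I[3,3].
HN type (ℓ=3): μ^(1)=1; μ^(2)=-2/3; μ^(3)=-1

((3, 0, 0); (1, 1, 1); (0, 0, 1))


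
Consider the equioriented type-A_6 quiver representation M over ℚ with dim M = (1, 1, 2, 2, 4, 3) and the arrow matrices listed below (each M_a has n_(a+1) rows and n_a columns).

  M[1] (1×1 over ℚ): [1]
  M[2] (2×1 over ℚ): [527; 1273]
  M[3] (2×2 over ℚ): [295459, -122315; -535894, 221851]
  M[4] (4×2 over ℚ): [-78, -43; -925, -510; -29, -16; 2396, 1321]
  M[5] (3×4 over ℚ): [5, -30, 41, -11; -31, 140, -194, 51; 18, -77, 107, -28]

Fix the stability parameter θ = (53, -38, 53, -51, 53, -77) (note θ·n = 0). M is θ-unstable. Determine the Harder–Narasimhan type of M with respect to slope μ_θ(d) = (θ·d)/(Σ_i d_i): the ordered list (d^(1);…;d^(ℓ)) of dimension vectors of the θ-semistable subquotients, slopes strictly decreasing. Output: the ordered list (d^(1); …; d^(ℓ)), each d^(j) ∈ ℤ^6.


Barcode: M ≅ I[1,5], I[3,6], I[5,6]^2. HN layers by μ_θ (4 steps, strictly decreasing):
  μ^(1)=53; μ^(2)=17/4; μ^(3)=-11/2; μ^(4)=-12

((0, 0, 0, 0, 1, 0); (1, 1, 1, 1, 0, 0); (0, 0, 1, 1, 1, 1); (0, 0, 0, 0, 2, 2))


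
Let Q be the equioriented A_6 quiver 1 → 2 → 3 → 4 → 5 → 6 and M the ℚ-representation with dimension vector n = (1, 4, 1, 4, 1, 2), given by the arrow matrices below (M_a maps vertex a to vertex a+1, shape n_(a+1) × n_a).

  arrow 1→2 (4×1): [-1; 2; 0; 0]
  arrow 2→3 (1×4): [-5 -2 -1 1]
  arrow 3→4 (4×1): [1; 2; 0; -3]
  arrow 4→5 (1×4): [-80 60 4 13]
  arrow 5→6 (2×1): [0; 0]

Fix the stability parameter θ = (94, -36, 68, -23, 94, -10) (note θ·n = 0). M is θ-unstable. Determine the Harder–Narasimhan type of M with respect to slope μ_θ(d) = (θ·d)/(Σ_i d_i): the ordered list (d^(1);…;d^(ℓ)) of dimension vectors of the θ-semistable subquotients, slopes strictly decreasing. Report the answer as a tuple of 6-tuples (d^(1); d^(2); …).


Via rank(M_{q-1}∘⋯∘M_p): M ≅ I[1,5], I[2,2]^3, I[4,4]^3, I[6,6]^2.
μ_θ-semistable layers: μ^(1)=94; μ^(2)=103/4; μ^(3)=-10; μ^(4)=-23; μ^(5)=-36

((0, 0, 0, 0, 1, 0); (1, 1, 1, 1, 0, 0); (0, 0, 0, 0, 0, 2); (0, 0, 0, 3, 0, 0); (0, 3, 0, 0, 0, 0))


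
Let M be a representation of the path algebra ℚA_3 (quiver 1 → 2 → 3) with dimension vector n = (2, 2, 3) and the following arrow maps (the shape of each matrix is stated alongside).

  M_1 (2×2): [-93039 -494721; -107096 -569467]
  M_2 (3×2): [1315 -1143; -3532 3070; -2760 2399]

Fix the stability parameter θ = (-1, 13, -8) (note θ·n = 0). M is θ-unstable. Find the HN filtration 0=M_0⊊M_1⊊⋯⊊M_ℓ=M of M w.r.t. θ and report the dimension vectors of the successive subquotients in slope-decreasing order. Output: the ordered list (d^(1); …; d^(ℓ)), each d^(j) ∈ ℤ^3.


Interval decomposition of M: I[1,3]^2, I[3,3].
HN type (ℓ=3): μ^(1)=5/2; μ^(2)=-1; μ^(3)=-8

((0, 2, 2); (2, 0, 0); (0, 0, 1))


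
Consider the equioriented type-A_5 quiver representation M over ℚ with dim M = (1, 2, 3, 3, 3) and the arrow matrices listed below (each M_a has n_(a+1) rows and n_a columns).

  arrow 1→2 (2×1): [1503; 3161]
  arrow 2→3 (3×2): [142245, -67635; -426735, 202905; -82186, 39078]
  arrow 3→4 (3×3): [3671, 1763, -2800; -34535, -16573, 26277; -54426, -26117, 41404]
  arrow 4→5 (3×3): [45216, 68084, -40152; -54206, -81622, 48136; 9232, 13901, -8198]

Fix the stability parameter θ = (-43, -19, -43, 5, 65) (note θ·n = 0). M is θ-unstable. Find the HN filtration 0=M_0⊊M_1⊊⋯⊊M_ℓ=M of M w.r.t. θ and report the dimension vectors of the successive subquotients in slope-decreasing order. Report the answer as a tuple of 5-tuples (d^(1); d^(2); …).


Interval decomposition of M: I[1,2], I[2,4], I[3,5]^2, I[5,5].
HN type (ℓ=5): μ^(1)=65; μ^(2)=5; μ^(3)=-19; μ^(4)=-31; μ^(5)=-43

((0, 0, 0, 0, 3); (0, 0, 0, 3, 0); (0, 1, 0, 0, 0); (0, 1, 1, 0, 0); (1, 0, 2, 0, 0))


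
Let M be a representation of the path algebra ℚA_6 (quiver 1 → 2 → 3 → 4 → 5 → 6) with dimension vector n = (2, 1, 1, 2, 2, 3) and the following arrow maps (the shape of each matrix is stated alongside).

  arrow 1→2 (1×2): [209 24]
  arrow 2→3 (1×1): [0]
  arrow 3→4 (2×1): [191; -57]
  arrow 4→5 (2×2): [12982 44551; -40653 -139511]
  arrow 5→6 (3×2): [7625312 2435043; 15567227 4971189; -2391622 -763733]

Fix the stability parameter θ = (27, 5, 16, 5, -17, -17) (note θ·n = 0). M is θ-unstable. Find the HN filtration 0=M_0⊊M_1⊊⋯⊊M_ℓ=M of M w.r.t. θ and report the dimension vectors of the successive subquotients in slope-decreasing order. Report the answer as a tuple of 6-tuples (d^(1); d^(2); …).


Interval decomposition of M: I[1,1], I[1,2], I[3,6], I[4,6], I[6,6].
HN type (ℓ=5): μ^(1)=27; μ^(2)=16; μ^(3)=-13/4; μ^(4)=-29/3; μ^(5)=-17

((1, 0, 0, 0, 0, 0); (1, 1, 0, 0, 0, 0); (0, 0, 1, 1, 1, 1); (0, 0, 0, 1, 1, 1); (0, 0, 0, 0, 0, 1))


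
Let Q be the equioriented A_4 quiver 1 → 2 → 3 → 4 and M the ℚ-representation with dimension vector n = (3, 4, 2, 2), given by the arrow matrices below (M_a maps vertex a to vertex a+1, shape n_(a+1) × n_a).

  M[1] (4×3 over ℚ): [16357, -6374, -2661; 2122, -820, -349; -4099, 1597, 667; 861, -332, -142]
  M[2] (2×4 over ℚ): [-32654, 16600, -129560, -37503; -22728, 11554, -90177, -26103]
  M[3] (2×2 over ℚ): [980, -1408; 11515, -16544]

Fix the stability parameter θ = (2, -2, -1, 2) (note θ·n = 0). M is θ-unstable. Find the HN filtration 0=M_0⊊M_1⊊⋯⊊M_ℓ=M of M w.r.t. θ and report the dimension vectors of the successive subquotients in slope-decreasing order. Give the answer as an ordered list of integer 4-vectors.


Barcode: M ≅ I[1,2], I[1,3], I[1,4], I[2,2], I[4,4]. HN layers by μ_θ (4 steps, strictly decreasing):
  μ^(1)=2; μ^(2)=0; μ^(3)=-1/3; μ^(4)=-2

((0, 0, 0, 2); (1, 1, 0, 0); (2, 2, 2, 0); (0, 1, 0, 0))


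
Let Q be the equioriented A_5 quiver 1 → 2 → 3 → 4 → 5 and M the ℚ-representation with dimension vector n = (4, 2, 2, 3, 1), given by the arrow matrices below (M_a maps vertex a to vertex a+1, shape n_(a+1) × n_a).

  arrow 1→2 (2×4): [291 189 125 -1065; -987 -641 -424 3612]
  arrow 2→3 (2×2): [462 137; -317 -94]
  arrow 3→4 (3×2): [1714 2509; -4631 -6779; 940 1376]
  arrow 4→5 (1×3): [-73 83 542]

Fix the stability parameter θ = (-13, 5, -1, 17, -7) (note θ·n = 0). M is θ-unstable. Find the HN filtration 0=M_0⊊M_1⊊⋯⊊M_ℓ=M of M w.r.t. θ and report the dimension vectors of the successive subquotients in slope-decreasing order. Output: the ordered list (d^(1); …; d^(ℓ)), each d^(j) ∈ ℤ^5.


Via rank(M_{q-1}∘⋯∘M_p): M ≅ I[1,1]^2, I[1,4], I[1,5], I[4,4].
μ_θ-semistable layers: μ^(1)=17; μ^(2)=5; μ^(3)=2; μ^(4)=-13

((0, 0, 0, 2, 0); (0, 0, 0, 1, 1); (0, 2, 2, 0, 0); (4, 0, 0, 0, 0))


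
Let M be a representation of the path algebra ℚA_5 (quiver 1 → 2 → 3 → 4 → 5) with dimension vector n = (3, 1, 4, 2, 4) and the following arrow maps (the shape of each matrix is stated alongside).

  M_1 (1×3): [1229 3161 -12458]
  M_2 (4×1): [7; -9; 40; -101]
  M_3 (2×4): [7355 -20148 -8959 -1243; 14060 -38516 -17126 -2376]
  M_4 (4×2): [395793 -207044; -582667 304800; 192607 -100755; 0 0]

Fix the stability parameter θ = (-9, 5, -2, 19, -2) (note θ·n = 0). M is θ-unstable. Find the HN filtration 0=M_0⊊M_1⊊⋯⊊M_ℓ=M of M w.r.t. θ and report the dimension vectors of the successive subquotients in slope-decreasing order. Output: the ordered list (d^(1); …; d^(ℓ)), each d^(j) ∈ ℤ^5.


Barcode: M ≅ I[1,1]^2, I[1,3], I[3,3], I[3,5]^2, I[5,5]^2. HN layers by μ_θ (4 steps, strictly decreasing):
  μ^(1)=17/2; μ^(2)=3/2; μ^(3)=-2; μ^(4)=-9

((0, 0, 0, 2, 2); (0, 1, 1, 0, 0); (0, 0, 3, 0, 2); (3, 0, 0, 0, 0))


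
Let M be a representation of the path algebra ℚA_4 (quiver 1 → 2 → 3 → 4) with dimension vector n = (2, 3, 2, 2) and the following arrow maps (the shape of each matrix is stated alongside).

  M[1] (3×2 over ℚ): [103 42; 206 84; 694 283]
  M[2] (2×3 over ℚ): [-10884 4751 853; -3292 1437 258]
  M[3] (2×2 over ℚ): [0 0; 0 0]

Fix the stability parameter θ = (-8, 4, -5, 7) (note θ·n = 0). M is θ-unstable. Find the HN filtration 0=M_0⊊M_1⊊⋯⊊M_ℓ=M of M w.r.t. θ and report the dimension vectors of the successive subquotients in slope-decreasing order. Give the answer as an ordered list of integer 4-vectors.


Barcode: M ≅ I[1,3]^2, I[2,2], I[4,4]^2. HN layers by μ_θ (4 steps, strictly decreasing):
  μ^(1)=7; μ^(2)=4; μ^(3)=-1/2; μ^(4)=-8

((0, 0, 0, 2); (0, 1, 0, 0); (0, 2, 2, 0); (2, 0, 0, 0))


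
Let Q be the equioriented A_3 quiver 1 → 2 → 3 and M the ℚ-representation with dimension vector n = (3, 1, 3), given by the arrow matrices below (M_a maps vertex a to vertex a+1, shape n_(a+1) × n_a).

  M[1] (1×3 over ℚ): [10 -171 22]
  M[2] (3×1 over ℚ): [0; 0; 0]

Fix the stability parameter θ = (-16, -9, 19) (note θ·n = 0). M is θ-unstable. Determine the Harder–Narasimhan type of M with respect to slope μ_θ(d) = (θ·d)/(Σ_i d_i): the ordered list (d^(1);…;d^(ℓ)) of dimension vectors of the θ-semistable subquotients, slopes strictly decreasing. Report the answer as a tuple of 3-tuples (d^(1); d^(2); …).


Via rank(M_{q-1}∘⋯∘M_p): M ≅ I[1,1]^2, I[1,2], I[3,3]^3.
μ_θ-semistable layers: μ^(1)=19; μ^(2)=-9; μ^(3)=-16

((0, 0, 3); (0, 1, 0); (3, 0, 0))


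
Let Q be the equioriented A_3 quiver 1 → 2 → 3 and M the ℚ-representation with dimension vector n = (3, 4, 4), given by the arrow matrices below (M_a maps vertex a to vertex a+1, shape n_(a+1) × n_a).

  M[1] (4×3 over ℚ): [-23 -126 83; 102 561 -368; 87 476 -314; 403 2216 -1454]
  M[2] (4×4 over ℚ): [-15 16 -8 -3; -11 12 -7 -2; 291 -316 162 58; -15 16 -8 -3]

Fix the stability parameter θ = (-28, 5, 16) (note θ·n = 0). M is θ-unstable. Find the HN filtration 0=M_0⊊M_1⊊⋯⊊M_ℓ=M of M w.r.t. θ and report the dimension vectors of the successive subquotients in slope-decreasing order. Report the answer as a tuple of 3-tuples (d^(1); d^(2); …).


Via rank(M_{q-1}∘⋯∘M_p): M ≅ I[1,2], I[1,3]^2, I[2,3], I[3,3].
μ_θ-semistable layers: μ^(1)=16; μ^(2)=5; μ^(3)=-28

((0, 0, 4); (0, 4, 0); (3, 0, 0))


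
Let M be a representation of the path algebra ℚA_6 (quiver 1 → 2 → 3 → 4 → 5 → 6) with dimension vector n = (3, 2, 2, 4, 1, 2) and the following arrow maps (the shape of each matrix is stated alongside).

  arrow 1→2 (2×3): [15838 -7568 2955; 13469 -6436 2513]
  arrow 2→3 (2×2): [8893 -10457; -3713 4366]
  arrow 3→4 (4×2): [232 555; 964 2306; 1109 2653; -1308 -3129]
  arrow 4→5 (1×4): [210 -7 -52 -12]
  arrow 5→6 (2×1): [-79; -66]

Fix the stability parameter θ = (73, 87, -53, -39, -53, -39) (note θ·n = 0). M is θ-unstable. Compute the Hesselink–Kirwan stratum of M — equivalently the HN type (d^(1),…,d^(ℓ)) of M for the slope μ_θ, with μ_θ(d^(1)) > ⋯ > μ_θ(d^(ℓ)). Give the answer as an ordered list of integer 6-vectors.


Barcode: M ≅ I[1,1], I[1,4]^2, I[4,4], I[4,6], I[6,6]. HN layers by μ_θ (4 steps, strictly decreasing):
  μ^(1)=73; μ^(2)=17; μ^(3)=-39; μ^(4)=-46

((1, 0, 0, 0, 0, 0); (2, 2, 2, 2, 0, 0); (0, 0, 0, 1, 0, 2); (0, 0, 0, 1, 1, 0))


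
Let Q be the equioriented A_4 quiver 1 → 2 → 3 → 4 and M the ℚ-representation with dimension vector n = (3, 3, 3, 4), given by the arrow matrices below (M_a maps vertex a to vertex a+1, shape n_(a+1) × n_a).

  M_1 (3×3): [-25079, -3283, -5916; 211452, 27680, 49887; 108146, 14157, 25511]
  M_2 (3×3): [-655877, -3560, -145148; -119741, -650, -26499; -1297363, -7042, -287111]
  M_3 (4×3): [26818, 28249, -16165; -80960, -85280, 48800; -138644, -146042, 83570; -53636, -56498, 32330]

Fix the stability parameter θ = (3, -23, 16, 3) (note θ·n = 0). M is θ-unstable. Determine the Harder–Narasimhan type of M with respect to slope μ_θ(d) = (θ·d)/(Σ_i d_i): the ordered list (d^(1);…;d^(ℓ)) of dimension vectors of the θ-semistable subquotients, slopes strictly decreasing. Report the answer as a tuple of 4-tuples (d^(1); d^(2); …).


Interval decomposition of M: I[1,2], I[1,3]^2, I[3,4], I[4,4]^3.
HN type (ℓ=4): μ^(1)=16; μ^(2)=19/2; μ^(3)=3; μ^(4)=-10

((0, 0, 2, 0); (0, 0, 1, 1); (0, 0, 0, 3); (3, 3, 0, 0))


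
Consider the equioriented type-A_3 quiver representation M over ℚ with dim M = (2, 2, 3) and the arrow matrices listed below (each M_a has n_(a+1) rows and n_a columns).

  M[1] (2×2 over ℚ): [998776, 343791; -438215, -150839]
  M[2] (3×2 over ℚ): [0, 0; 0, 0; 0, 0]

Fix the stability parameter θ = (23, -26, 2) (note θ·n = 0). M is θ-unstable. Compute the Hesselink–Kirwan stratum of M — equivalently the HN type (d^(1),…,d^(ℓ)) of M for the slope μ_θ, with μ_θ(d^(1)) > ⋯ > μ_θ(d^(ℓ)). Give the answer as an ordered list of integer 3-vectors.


Interval decomposition of M: I[1,2]^2, I[3,3]^3.
HN type (ℓ=2): μ^(1)=2; μ^(2)=-3/2

((0, 0, 3); (2, 2, 0))


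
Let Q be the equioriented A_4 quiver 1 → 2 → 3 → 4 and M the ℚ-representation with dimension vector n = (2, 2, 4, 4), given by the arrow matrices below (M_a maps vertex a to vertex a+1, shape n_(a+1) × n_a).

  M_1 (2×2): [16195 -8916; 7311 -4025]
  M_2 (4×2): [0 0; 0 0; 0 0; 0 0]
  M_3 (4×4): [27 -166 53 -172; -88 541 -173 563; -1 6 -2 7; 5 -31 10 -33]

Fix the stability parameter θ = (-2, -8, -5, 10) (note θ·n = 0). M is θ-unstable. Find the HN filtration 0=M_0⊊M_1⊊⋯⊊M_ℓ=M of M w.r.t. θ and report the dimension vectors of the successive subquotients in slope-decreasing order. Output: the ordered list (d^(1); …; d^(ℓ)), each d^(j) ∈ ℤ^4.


Barcode: M ≅ I[1,2]^2, I[3,3], I[3,4]^3, I[4,4]. HN layers by μ_θ (2 steps, strictly decreasing):
  μ^(1)=10; μ^(2)=-5

((0, 0, 0, 4); (2, 2, 4, 0))


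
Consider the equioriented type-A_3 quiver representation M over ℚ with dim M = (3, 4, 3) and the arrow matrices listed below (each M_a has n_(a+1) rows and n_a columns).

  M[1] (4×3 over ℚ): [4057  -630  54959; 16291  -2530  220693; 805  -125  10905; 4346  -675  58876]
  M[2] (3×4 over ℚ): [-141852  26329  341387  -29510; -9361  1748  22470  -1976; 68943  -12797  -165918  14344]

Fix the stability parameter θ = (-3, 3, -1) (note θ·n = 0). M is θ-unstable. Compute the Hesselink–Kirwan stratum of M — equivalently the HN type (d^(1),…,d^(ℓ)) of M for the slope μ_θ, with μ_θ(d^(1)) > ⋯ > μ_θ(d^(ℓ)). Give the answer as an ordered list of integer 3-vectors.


Interval decomposition of M: I[1,1], I[1,3]^2, I[2,2], I[2,3].
HN type (ℓ=3): μ^(1)=3; μ^(2)=1; μ^(3)=-3

((0, 1, 0); (0, 3, 3); (3, 0, 0))


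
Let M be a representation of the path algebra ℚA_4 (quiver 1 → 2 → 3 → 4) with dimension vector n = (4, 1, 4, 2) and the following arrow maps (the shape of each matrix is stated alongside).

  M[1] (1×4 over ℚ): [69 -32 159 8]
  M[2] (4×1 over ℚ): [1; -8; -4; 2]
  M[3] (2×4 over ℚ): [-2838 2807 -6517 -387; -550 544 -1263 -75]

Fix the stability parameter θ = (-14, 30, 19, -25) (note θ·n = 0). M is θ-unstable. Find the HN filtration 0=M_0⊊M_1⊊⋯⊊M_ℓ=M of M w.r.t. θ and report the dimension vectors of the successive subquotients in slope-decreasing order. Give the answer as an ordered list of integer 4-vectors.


Via rank(M_{q-1}∘⋯∘M_p): M ≅ I[1,1]^3, I[1,3], I[3,3], I[3,4]^2.
μ_θ-semistable layers: μ^(1)=49/2; μ^(2)=19; μ^(3)=-3; μ^(4)=-14

((0, 1, 1, 0); (0, 0, 1, 0); (0, 0, 2, 2); (4, 0, 0, 0))


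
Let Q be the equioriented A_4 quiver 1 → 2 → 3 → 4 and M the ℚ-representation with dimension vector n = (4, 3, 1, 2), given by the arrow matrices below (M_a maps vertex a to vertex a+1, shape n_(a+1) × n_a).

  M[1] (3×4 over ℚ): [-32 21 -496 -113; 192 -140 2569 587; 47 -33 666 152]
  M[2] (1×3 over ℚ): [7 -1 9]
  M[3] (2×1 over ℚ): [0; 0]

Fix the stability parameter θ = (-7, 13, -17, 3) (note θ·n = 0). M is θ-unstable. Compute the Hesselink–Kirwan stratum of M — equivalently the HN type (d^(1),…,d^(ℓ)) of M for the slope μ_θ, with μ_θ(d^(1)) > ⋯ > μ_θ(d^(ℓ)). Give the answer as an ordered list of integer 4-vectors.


Barcode: M ≅ I[1,1], I[1,2]^2, I[1,3], I[4,4]^2. HN layers by μ_θ (4 steps, strictly decreasing):
  μ^(1)=13; μ^(2)=3; μ^(3)=-2; μ^(4)=-7

((0, 2, 0, 0); (0, 0, 0, 2); (0, 1, 1, 0); (4, 0, 0, 0))
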